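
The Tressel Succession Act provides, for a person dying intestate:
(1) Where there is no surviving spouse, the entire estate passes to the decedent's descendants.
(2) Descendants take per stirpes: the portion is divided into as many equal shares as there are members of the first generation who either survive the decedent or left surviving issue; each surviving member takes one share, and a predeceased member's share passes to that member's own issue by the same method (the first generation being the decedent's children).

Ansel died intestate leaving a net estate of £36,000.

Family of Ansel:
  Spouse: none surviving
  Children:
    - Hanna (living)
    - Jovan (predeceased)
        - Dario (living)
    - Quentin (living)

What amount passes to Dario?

Dario receives £12,000.

The entire £36,000 passes to the descendants.
That amount (£36,000) is divided into 3 shares of £12,000: Hanna and Quentin each take £12,000; Jovan's £12,000 share passes to Jovan's issue.
Jovan's share (£12,000) passes entirely to Dario.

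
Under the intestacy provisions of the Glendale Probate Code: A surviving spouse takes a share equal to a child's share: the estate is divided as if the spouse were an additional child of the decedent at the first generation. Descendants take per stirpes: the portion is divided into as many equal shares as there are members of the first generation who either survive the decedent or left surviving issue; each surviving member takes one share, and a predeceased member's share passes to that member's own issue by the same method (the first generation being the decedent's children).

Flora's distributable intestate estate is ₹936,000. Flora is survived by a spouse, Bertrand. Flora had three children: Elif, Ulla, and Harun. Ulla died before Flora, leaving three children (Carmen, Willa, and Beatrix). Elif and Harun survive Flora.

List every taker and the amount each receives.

The spouse counts as an additional share at the children's level, so there are 4 primary shares of ₹234,000. Bertrand takes one such share (₹234,000).
The children's combined portion (₹702,000) is divided into 3 shares of ₹234,000: Elif and Harun each take ₹234,000; Ulla's ₹234,000 share passes to Ulla's issue.
Ulla's share (₹234,000) is divided into 3 shares of ₹78,000: Carmen, Willa, and Beatrix each take ₹78,000.

Bertrand: ₹234,000; Elif: ₹234,000; Carmen: ₹78,000; Willa: ₹78,000; Beatrix: ₹78,000; Harun: ₹234,000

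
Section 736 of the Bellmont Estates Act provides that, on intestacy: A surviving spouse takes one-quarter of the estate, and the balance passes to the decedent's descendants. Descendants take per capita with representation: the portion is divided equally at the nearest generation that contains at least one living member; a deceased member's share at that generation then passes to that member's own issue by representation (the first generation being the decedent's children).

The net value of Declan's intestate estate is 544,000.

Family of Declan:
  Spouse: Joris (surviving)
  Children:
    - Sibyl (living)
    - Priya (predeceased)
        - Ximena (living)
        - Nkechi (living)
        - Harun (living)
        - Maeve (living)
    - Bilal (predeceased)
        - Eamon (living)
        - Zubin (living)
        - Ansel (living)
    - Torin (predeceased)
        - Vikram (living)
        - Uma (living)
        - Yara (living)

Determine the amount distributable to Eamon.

Joris takes one-quarter of 544,000 = 136,000. The remaining 408,000 passes to the descendants.
The descendants' portion (408,000) is divided into 4 shares of 102,000: Sibyl takes 102,000; Priya's 102,000 share passes to Priya's issue; Bilal's 102,000 share passes to Bilal's issue; Torin's 102,000 share passes to Torin's issue.
Priya's share (102,000) is divided into 4 shares of 25,500: Ximena, Nkechi, Harun, and Maeve each take 25,500.
Bilal's share (102,000) is divided into 3 shares of 34,000: Eamon, Zubin, and Ansel each take 34,000.
Torin's share (102,000) is divided into 3 shares of 34,000: Vikram, Uma, and Yara each take 34,000.

Eamon receives 34,000.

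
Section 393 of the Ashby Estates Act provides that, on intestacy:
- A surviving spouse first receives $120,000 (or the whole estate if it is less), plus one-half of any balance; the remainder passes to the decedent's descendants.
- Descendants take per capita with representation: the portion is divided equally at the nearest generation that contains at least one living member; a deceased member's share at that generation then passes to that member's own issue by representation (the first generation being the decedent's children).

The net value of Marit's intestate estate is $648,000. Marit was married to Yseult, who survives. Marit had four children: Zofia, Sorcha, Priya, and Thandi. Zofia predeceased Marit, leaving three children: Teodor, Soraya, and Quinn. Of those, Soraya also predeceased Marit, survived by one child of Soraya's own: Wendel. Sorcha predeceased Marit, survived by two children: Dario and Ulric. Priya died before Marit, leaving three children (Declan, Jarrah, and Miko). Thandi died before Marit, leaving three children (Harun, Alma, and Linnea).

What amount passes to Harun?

Yseult first takes $120,000, leaving a balance of $528,000. Yseult then takes one-half of the balance ($264,000), for a total of $384,000. The remaining $264,000 passes to the descendants.
No child survives, so the initial division is made at the grandchildren's generation.
The descendants' portion ($264,000) is divided into 11 shares of $24,000: Teodor, Quinn, Dario, Ulric, Declan, Jarrah, Miko, Harun, Alma, and Linnea each take $24,000; Soraya's $24,000 share passes to Soraya's issue.
Soraya's share ($24,000) passes entirely to Wendel.

Harun receives $24,000.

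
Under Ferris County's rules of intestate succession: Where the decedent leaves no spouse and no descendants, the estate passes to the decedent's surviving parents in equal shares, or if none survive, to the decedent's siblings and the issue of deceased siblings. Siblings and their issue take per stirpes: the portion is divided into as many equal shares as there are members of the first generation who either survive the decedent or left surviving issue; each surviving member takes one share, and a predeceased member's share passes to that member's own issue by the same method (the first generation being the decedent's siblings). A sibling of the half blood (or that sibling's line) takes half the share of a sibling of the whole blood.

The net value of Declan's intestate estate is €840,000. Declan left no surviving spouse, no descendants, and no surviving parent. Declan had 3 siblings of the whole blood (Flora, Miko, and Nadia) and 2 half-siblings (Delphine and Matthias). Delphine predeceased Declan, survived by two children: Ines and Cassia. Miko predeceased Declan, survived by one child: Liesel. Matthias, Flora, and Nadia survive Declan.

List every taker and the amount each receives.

Ines: €52,500; Cassia: €52,500; Matthias: €105,000; Flora: €210,000; Liesel: €210,000; Nadia: €210,000

The entire €840,000 passes to the siblings and their issue.
Counting each half-blood sibling's line as half a unit, there are 4 units in €840,000, so one unit is €210,000. Whole-blood lines (Flora, Miko, and Nadia) take €210,000 each; half-blood lines (Delphine and Matthias) take €105,000 each.
Delphine's share (€105,000) is divided into 2 shares of €52,500: Ines and Cassia each take €52,500.
Miko's share (€210,000) passes entirely to Liesel.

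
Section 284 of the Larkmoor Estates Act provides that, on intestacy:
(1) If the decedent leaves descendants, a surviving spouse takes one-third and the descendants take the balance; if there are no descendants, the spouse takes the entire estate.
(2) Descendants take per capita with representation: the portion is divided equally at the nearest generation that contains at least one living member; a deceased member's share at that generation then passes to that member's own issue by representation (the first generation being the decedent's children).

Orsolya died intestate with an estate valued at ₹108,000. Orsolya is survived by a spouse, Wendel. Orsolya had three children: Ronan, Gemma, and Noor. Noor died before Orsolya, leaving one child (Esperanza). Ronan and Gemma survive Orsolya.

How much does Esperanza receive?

Wendel takes one-third of ₹108,000 = ₹36,000. The remaining ₹72,000 passes to the descendants.
The descendants' portion (₹72,000) is divided into 3 shares of ₹24,000: Ronan and Gemma each take ₹24,000; Noor's ₹24,000 share passes to Noor's issue.
Noor's share (₹24,000) passes entirely to Esperanza.

Esperanza receives ₹24,000.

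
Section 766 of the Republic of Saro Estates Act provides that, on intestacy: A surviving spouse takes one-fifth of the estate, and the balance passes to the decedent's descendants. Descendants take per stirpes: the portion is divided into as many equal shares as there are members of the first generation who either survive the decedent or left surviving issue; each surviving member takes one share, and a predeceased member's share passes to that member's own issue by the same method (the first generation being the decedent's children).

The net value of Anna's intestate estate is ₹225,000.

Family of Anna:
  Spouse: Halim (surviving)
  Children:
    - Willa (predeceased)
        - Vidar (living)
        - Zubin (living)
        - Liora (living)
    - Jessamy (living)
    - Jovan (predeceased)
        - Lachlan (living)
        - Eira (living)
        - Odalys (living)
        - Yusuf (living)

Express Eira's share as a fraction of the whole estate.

Halim takes one-fifth of ₹225,000 = ₹45,000. The remaining ₹180,000 passes to the descendants.
The descendants' portion (₹180,000) is divided into 3 shares of ₹60,000: Jessamy takes ₹60,000; Willa's ₹60,000 share passes to Willa's issue; Jovan's ₹60,000 share passes to Jovan's issue.
Willa's share (₹60,000) is divided into 3 shares of ₹20,000: Vidar, Zubin, and Liora each take ₹20,000.
Jovan's share (₹60,000) is divided into 4 shares of ₹15,000: Lachlan, Eira, Odalys, and Yusuf each take ₹15,000.

Eira receives 1/15 of the estate.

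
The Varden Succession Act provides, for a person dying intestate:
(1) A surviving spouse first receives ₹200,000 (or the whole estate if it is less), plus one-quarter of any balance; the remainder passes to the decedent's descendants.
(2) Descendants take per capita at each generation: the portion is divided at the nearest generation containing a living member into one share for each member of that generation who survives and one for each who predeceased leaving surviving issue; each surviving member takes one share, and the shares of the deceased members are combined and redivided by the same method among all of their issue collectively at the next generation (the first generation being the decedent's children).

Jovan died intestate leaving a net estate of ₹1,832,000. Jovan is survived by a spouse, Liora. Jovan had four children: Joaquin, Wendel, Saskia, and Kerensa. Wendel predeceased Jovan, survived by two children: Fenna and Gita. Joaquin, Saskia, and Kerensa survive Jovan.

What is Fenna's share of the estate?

Fenna receives ₹153,000.

Liora first takes ₹200,000, leaving a balance of ₹1,632,000. Liora then takes one-quarter of the balance (₹408,000), for a total of ₹608,000. The remaining ₹1,224,000 passes to the descendants.
The descendants' portion (₹1,224,000) is divided at the children's generation into 4 shares of ₹306,000. Joaquin, Saskia, and Kerensa each take ₹306,000. The remaining share for the deceased Wendel (₹306,000) is carried to the next generation.
That pool (₹306,000) is divided at the grandchildren's generation equally among Fenna and Gita: ₹153,000 each.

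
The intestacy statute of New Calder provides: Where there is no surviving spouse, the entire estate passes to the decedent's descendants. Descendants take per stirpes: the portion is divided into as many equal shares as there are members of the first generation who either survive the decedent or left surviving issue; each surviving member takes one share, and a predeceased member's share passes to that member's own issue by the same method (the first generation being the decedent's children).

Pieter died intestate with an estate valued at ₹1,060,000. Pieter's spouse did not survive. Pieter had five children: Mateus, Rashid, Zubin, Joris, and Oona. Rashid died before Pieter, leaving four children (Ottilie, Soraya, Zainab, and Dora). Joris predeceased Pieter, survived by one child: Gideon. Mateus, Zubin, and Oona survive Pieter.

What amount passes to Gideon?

Gideon receives ₹212,000.

The entire ₹1,060,000 passes to the descendants.
That amount (₹1,060,000) is divided into 5 shares of ₹212,000: Mateus, Zubin, and Oona each take ₹212,000; Rashid's ₹212,000 share passes to Rashid's issue; Joris's ₹212,000 share passes to Joris's issue.
Rashid's share (₹212,000) is divided into 4 shares of ₹53,000: Ottilie, Soraya, Zainab, and Dora each take ₹53,000.
Joris's share (₹212,000) passes entirely to Gideon.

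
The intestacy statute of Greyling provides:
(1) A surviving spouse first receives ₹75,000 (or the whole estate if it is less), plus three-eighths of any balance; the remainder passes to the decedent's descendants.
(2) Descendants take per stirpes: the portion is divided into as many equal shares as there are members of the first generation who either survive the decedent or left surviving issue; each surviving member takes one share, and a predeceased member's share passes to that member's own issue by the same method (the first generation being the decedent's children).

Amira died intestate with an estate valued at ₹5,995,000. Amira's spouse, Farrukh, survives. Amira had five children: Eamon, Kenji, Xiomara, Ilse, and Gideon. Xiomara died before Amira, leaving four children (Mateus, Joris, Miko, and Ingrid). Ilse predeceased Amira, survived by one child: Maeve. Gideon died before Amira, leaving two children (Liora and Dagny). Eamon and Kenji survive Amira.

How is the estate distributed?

Farrukh: ₹2,295,000; Eamon: ₹740,000; Kenji: ₹740,000; Mateus: ₹185,000; Joris: ₹185,000; Miko: ₹185,000; Ingrid: ₹185,000; Maeve: ₹740,000; Liora: ₹370,000; Dagny: ₹370,000

Farrukh first takes ₹75,000, leaving a balance of ₹5,920,000. Farrukh then takes three-eighths of the balance (₹2,220,000), for a total of ₹2,295,000. The remaining ₹3,700,000 passes to the descendants.
The descendants' portion (₹3,700,000) is divided into 5 shares of ₹740,000: Eamon and Kenji each take ₹740,000; Xiomara's ₹740,000 share passes to Xiomara's issue; Ilse's ₹740,000 share passes to Ilse's issue; Gideon's ₹740,000 share passes to Gideon's issue.
Xiomara's share (₹740,000) is divided into 4 shares of ₹185,000: Mateus, Joris, Miko, and Ingrid each take ₹185,000.
Ilse's share (₹740,000) passes entirely to Maeve.
Gideon's share (₹740,000) is divided into 2 shares of ₹370,000: Liora and Dagny each take ₹370,000.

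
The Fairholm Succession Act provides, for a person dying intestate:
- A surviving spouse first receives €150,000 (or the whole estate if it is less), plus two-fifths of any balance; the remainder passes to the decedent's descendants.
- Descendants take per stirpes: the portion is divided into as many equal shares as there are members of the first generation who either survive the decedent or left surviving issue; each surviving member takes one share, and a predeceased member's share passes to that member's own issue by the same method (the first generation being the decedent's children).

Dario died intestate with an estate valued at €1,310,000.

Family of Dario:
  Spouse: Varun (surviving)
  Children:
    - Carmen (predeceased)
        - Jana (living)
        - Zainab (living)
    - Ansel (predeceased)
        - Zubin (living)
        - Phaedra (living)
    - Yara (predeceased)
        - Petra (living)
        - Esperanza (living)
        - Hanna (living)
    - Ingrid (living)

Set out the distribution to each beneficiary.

Varun: €614,000; Jana: €87,000; Zainab: €87,000; Zubin: €87,000; Phaedra: €87,000; Petra: €58,000; Esperanza: €58,000; Hanna: €58,000; Ingrid: €174,000

Varun first takes €150,000, leaving a balance of €1,160,000. Varun then takes two-fifths of the balance (€464,000), for a total of €614,000. The remaining €696,000 passes to the descendants.
The descendants' portion (€696,000) is divided into 4 shares of €174,000: Ingrid takes €174,000; Carmen's €174,000 share passes to Carmen's issue; Ansel's €174,000 share passes to Ansel's issue; Yara's €174,000 share passes to Yara's issue.
Carmen's share (€174,000) is divided into 2 shares of €87,000: Jana and Zainab each take €87,000.
Ansel's share (€174,000) is divided into 2 shares of €87,000: Zubin and Phaedra each take €87,000.
Yara's share (€174,000) is divided into 3 shares of €58,000: Petra, Esperanza, and Hanna each take €58,000.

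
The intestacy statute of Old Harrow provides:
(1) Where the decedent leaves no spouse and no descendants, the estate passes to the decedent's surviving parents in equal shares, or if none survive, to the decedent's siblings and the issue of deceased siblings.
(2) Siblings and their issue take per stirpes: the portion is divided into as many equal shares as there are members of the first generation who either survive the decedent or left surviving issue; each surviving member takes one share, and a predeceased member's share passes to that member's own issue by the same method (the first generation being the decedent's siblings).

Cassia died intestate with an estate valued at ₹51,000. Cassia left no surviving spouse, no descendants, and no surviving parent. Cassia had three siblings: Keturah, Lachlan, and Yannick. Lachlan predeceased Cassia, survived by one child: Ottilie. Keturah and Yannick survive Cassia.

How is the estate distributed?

The entire ₹51,000 passes to the siblings and their issue.
That amount (₹51,000) is divided into 3 shares of ₹17,000: Keturah and Yannick each take ₹17,000; Lachlan's ₹17,000 share passes to Lachlan's issue.
Lachlan's share (₹17,000) passes entirely to Ottilie.

Keturah: ₹17,000; Ottilie: ₹17,000; Yannick: ₹17,000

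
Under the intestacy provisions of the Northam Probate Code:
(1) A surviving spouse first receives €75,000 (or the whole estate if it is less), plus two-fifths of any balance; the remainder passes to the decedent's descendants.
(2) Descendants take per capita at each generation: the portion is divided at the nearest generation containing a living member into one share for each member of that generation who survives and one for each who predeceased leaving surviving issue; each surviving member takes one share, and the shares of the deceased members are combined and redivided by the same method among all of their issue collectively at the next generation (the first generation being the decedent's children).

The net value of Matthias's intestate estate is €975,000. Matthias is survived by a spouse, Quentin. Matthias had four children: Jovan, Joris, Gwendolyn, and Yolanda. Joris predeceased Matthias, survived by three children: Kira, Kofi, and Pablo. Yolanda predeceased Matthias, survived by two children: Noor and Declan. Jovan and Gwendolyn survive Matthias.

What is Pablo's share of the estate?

Quentin first takes €75,000, leaving a balance of €900,000. Quentin then takes two-fifths of the balance (€360,000), for a total of €435,000. The remaining €540,000 passes to the descendants.
The descendants' portion (€540,000) is divided at the children's generation into 4 shares of €135,000. Jovan and Gwendolyn each take €135,000. The 2 shares of the deceased (Joris and Yolanda) are combined into a pool of €270,000.
That pool (€270,000) is divided at the grandchildren's generation equally among Kira, Kofi, Pablo, Noor, and Declan: €54,000 each.

Pablo receives €54,000.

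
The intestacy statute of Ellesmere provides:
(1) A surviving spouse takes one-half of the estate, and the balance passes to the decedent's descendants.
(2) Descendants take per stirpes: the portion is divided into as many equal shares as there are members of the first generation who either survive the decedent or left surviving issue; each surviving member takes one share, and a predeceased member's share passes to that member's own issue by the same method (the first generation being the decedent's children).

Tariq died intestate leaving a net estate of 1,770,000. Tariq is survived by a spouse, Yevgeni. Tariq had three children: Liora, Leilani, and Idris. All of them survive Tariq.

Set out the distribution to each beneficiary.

Yevgeni takes one-half of 1,770,000 = 885,000. The remaining 885,000 passes to the descendants.
The descendants' portion (885,000) is divided into 3 shares of 295,000: Liora, Leilani, and Idris each take 295,000.

Yevgeni: 885,000; Liora: 295,000; Leilani: 295,000; Idris: 295,000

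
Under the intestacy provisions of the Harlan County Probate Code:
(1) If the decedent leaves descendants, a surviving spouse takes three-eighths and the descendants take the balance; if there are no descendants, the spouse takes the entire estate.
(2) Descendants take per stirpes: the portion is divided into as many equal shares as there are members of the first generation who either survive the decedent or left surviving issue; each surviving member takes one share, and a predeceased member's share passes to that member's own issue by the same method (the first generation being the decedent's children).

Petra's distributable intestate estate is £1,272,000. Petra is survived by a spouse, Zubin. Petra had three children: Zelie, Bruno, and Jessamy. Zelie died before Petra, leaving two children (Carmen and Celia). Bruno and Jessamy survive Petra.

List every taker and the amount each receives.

Zubin: £477,000; Carmen: £132,500; Celia: £132,500; Bruno: £265,000; Jessamy: £265,000

Zubin takes three-eighths of £1,272,000 = £477,000. The remaining £795,000 passes to the descendants.
The descendants' portion (£795,000) is divided into 3 shares of £265,000: Bruno and Jessamy each take £265,000; Zelie's £265,000 share passes to Zelie's issue.
Zelie's share (£265,000) is divided into 2 shares of £132,500: Carmen and Celia each take £132,500.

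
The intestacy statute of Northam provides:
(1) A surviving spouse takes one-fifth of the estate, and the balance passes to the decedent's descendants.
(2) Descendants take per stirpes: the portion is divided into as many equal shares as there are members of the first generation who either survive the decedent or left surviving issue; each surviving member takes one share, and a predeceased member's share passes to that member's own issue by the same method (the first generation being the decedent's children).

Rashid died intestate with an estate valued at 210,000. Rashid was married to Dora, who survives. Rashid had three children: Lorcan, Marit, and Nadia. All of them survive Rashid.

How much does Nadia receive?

Dora takes one-fifth of 210,000 = 42,000. The remaining 168,000 passes to the descendants.
The descendants' portion (168,000) is divided into 3 shares of 56,000: Lorcan, Marit, and Nadia each take 56,000.

Nadia receives 56,000.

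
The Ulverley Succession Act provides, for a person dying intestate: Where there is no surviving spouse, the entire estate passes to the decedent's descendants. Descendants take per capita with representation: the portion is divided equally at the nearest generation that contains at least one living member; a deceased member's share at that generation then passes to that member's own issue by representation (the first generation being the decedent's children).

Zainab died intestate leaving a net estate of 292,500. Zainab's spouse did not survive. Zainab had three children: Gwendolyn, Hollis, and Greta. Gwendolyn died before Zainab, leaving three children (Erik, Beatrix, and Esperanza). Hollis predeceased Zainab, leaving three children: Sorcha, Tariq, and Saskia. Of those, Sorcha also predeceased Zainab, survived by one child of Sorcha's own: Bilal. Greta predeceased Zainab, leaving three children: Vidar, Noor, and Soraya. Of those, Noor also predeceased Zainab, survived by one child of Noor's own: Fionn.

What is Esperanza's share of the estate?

The entire 292,500 passes to the descendants.
No child survives, so the initial division is made at the grandchildren's generation.
That amount (292,500) is divided into 9 shares of 32,500: Erik, Beatrix, Esperanza, Tariq, Saskia, Vidar, and Soraya each take 32,500; Sorcha's 32,500 share passes to Sorcha's issue; Noor's 32,500 share passes to Noor's issue.
Sorcha's share (32,500) passes entirely to Bilal.
Noor's share (32,500) passes entirely to Fionn.

Esperanza receives 32,500.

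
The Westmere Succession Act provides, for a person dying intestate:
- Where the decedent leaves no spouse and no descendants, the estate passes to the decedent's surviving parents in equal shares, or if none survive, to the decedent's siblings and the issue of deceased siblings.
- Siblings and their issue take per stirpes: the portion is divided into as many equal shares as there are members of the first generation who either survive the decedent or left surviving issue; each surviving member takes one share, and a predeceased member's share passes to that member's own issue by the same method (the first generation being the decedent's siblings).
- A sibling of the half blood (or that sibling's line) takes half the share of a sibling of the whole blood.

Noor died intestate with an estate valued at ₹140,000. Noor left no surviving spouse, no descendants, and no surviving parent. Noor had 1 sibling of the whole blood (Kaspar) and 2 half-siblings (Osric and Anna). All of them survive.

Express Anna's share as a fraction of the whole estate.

Anna receives 1/4 of the estate.

The entire ₹140,000 passes to the siblings and their issue.
Counting each half-blood sibling's line as half a unit, there are 2 units in ₹140,000, so one unit is ₹70,000. Whole-blood lines (Kaspar) take ₹70,000 each; half-blood lines (Osric and Anna) take ₹35,000 each.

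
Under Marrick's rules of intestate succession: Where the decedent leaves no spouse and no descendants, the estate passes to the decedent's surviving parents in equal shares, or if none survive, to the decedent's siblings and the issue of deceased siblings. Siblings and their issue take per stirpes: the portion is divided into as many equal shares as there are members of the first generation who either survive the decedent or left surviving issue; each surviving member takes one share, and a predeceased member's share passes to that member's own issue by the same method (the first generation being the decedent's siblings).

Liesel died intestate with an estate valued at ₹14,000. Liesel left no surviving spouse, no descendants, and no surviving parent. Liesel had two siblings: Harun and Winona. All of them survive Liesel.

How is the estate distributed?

The entire ₹14,000 passes to the siblings and their issue.
That amount (₹14,000) is divided into 2 shares of ₹7,000: Harun and Winona each take ₹7,000.

Harun: ₹7,000; Winona: ₹7,000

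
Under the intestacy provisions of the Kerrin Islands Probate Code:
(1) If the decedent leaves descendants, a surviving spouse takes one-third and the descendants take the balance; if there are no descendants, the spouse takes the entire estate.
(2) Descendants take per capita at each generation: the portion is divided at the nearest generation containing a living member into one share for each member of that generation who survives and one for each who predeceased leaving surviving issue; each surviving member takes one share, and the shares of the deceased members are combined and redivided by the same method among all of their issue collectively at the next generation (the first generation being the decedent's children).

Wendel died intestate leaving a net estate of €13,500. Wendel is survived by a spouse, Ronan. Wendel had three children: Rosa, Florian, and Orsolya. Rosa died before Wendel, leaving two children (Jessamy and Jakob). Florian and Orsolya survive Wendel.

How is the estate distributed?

Ronan takes one-third of €13,500 = €4,500. The remaining €9,000 passes to the descendants.
The descendants' portion (€9,000) is divided at the children's generation into 3 shares of €3,000. Florian and Orsolya each take €3,000. The remaining share for the deceased Rosa (€3,000) is carried to the next generation.
That pool (€3,000) is divided at the grandchildren's generation equally among Jessamy and Jakob: €1,500 each.

Ronan: €4,500; Jessamy: €1,500; Jakob: €1,500; Florian: €3,000; Orsolya: €3,000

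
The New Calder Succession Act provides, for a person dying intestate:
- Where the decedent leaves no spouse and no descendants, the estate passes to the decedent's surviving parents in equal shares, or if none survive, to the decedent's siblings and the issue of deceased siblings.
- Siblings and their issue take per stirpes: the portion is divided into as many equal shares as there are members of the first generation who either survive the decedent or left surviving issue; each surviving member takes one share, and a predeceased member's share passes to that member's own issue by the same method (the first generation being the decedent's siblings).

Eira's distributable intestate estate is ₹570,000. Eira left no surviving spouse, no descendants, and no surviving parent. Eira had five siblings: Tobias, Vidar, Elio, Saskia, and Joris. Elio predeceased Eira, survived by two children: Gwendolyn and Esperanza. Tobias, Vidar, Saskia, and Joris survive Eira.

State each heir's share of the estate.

The entire ₹570,000 passes to the siblings and their issue.
That amount (₹570,000) is divided into 5 shares of ₹114,000: Tobias, Vidar, Saskia, and Joris each take ₹114,000; Elio's ₹114,000 share passes to Elio's issue.
Elio's share (₹114,000) is divided into 2 shares of ₹57,000: Gwendolyn and Esperanza each take ₹57,000.

Tobias: ₹114,000; Vidar: ₹114,000; Gwendolyn: ₹57,000; Esperanza: ₹57,000; Saskia: ₹114,000; Joris: ₹114,000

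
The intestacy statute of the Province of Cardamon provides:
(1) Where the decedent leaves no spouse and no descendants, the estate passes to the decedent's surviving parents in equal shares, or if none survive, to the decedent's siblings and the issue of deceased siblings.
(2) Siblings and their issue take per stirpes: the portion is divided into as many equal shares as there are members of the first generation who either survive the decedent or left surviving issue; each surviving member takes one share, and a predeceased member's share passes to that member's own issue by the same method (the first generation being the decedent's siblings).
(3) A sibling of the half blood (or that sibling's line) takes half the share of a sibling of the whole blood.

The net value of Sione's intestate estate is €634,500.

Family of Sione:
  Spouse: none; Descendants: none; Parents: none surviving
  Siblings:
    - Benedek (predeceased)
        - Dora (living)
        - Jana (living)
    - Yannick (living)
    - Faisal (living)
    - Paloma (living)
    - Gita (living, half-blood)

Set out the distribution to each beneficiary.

Dora: €70,500; Jana: €70,500; Yannick: €141,000; Faisal: €141,000; Paloma: €141,000; Gita: €70,500

The entire €634,500 passes to the siblings and their issue.
Counting each half-blood sibling's line as half a unit, there are 9/2 units in €634,500, so one unit is €141,000. Whole-blood lines (Benedek, Yannick, Faisal, and Paloma) take €141,000 each; half-blood lines (Gita) take €70,500 each.
Benedek's share (€141,000) is divided into 2 shares of €70,500: Dora and Jana each take €70,500.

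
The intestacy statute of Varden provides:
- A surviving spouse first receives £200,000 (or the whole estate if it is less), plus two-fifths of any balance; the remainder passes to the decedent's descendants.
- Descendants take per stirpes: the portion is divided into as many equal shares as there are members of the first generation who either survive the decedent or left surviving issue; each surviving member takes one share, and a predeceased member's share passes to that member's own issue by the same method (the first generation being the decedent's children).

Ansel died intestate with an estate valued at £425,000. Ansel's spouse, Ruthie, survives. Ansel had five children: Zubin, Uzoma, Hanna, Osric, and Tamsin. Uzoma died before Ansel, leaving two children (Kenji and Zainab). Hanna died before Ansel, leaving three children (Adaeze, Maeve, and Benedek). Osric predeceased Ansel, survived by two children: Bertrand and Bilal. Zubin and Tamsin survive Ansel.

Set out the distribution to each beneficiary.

Ruthie: £290,000; Zubin: £27,000; Kenji: £13,500; Zainab: £13,500; Adaeze: £9,000; Maeve: £9,000; Benedek: £9,000; Bertrand: £13,500; Bilal: £13,500; Tamsin: £27,000

Ruthie first takes £200,000, leaving a balance of £225,000. Ruthie then takes two-fifths of the balance (£90,000), for a total of £290,000. The remaining £135,000 passes to the descendants.
The descendants' portion (£135,000) is divided into 5 shares of £27,000: Zubin and Tamsin each take £27,000; Uzoma's £27,000 share passes to Uzoma's issue; Hanna's £27,000 share passes to Hanna's issue; Osric's £27,000 share passes to Osric's issue.
Uzoma's share (£27,000) is divided into 2 shares of £13,500: Kenji and Zainab each take £13,500.
Hanna's share (£27,000) is divided into 3 shares of £9,000: Adaeze, Maeve, and Benedek each take £9,000.
Osric's share (£27,000) is divided into 2 shares of £13,500: Bertrand and Bilal each take £13,500.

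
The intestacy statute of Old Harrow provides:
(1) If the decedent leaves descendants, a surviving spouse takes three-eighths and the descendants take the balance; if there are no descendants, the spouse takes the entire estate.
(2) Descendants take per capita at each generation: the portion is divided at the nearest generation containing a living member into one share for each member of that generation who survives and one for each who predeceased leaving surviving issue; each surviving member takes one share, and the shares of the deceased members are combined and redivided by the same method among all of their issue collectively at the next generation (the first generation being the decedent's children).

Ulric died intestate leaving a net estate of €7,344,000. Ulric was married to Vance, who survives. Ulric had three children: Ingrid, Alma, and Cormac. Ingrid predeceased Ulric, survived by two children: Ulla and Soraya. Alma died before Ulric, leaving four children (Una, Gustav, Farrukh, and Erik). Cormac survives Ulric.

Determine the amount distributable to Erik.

Erik receives €510,000.

Vance takes three-eighths of €7,344,000 = €2,754,000. The remaining €4,590,000 passes to the descendants.
The descendants' portion (€4,590,000) is divided at the children's generation into 3 shares of €1,530,000. Cormac takes €1,530,000. The 2 shares of the deceased (Ingrid and Alma) are combined into a pool of €3,060,000.
That pool (€3,060,000) is divided at the grandchildren's generation equally among Ulla, Soraya, Una, Gustav, Farrukh, and Erik: €510,000 each.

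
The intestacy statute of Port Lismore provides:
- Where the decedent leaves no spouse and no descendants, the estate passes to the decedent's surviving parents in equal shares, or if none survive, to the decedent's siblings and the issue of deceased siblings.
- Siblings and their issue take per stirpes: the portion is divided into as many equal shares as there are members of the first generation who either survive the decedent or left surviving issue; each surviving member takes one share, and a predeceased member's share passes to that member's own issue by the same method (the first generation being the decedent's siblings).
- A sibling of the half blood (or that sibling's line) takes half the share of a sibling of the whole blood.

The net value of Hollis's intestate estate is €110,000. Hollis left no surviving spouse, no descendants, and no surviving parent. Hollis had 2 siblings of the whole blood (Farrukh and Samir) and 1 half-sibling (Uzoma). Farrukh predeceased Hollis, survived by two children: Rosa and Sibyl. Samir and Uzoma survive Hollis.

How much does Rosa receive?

The entire €110,000 passes to the siblings and their issue.
Counting each half-blood sibling's line as half a unit, there are 5/2 units in €110,000, so one unit is €44,000. Whole-blood lines (Farrukh and Samir) take €44,000 each; half-blood lines (Uzoma) take €22,000 each.
Farrukh's share (€44,000) is divided into 2 shares of €22,000: Rosa and Sibyl each take €22,000.

Rosa receives €22,000.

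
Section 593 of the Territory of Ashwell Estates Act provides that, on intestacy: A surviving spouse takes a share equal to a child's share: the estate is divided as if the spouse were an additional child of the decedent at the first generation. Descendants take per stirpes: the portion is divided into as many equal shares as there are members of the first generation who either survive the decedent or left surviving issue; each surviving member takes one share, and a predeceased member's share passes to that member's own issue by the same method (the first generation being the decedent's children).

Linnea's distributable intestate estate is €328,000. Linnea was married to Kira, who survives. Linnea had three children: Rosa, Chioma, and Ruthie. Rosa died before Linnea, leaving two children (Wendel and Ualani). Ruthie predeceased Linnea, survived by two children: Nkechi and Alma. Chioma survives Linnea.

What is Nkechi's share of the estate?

The spouse counts as an additional share at the children's level, so there are 4 primary shares of €82,000. Kira takes one such share (€82,000).
The children's combined portion (€246,000) is divided into 3 shares of €82,000: Chioma takes €82,000; Rosa's €82,000 share passes to Rosa's issue; Ruthie's €82,000 share passes to Ruthie's issue.
Rosa's share (€82,000) is divided into 2 shares of €41,000: Wendel and Ualani each take €41,000.
Ruthie's share (€82,000) is divided into 2 shares of €41,000: Nkechi and Alma each take €41,000.

Nkechi receives €41,000.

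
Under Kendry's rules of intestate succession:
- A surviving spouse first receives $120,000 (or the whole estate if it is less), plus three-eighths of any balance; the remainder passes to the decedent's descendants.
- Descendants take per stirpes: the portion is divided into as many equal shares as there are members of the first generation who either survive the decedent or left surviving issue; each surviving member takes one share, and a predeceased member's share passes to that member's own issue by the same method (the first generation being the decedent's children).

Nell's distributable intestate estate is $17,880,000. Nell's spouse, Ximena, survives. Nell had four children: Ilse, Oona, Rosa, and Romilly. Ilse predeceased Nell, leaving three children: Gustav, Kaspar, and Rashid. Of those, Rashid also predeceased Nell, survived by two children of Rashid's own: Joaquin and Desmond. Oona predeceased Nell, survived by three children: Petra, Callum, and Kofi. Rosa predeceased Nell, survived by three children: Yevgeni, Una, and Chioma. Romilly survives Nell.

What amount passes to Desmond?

Ximena first takes $120,000, leaving a balance of $17,760,000. Ximena then takes three-eighths of the balance ($6,660,000), for a total of $6,780,000. The remaining $11,100,000 passes to the descendants.
The descendants' portion ($11,100,000) is divided into 4 shares of $2,775,000: Romilly takes $2,775,000; Ilse's $2,775,000 share passes to Ilse's issue; Oona's $2,775,000 share passes to Oona's issue; Rosa's $2,775,000 share passes to Rosa's issue.
Ilse's share ($2,775,000) is divided into 3 shares of $925,000: Gustav and Kaspar each take $925,000; Rashid's $925,000 share passes to Rashid's issue.
Rashid's share ($925,000) is divided into 2 shares of $462,500: Joaquin and Desmond each take $462,500.
Oona's share ($2,775,000) is divided into 3 shares of $925,000: Petra, Callum, and Kofi each take $925,000.
Rosa's share ($2,775,000) is divided into 3 shares of $925,000: Yevgeni, Una, and Chioma each take $925,000.

Desmond receives $462,500.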